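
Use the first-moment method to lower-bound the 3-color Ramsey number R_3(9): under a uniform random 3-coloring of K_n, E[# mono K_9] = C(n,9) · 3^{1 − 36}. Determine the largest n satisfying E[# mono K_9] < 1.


We need C(n, 9) · 3^{1 − 36} < 1, i.e. C(n, 9) < 3^{36 − 1} = 50031545098999707.
Check values of n near the boundary:
  n = 295: C(295, 9) = 41221140106119260; 41221140106119260 < 50031545098999707? YES
  n = 296: C(296, 9) = 42513789098994080; 42513789098994080 < 50031545098999707? YES
  n = 297: C(297, 9) = 43842345008337645; 43842345008337645 < 50031545098999707? YES
  n = 298: C(298, 9) = 45207677551849890; 45207677551849890 < 50031545098999707? YES
  n = 299: C(299, 9) = 46610674441390059; 46610674441390059 < 50031545098999707? YES
  n = 300: C(300, 9) = 48052241692154700; 48052241692154700 < 50031545098999707? YES
  n = 301: C(301, 9) = 49533303936090975; 49533303936090975 < 50031545098999707? YES
  n = 302: C(302, 9) = 51054804739588650; 51054804739588650 < 50031545098999707? NO
  n = 303: C(303, 9) = 52617706925494425; 52617706925494425 < 50031545098999707? NO
The largest n with C(n, 9) < 50031545098999707 is n = 301 (where E[X] = 16511101312030325/16677181699666569 ≈ 0.99004). Hence R_3(9) > 301, i.e. R_3(9) ≥ 302.

Largest n = 301; hence R_3(9) > 301.


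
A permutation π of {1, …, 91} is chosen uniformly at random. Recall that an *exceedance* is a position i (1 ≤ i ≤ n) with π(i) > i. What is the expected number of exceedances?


Write X = Σ_{i=1}^{91} X_i, where X_i = 1_{π(i) > i}.
For each fixed i, π(i) is uniform over {1, …, 91} (marginal of a uniform permutation), so P[π(i) > i] = (n − i)/n. Summing: Σ_{i=1}^{91} (n − i)/n = (0 + 1 + … + 90)/91 = 91(91 − 1)/(2·91) = (91 − 1)/2.
Hence E[X] = Σ_{i=1}^{91} (91 − i)/91 = 45 ≈ 45.000.

E[X] = 45 = 45.000.


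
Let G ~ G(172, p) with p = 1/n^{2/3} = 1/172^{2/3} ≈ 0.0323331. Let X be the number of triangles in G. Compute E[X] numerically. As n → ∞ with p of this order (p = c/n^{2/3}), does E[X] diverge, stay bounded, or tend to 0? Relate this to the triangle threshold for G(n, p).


Number of potential triangles: C(172, 3) = 833340.
Each occurs with probability p³ ≈ (0.0323331)³ ≈ 3.38020552e-05.
By linearity: E[X] = C(172, 3)·p³ ≈ 833340 · 3.38020552e-05 ≈ 28.168605.
Since α = 2/3 < 1, p = c/n^{2/3} ≫ 1/n is above the triangle threshold p ~ 1/n. Asymptotically E[X] ~ (c³/6)·n^{3(1−α)} = (1³/6)·n^{1} → ∞; triangles are abundant w.h.p.

E[X] ≈ 28.168605; in regime p = Θ(1/n^{2/3}) E[X] diverges (above the triangle threshold p ~ 1/n).


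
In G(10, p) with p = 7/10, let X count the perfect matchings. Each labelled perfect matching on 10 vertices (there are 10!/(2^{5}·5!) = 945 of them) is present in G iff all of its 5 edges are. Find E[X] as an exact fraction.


K_10 has 10!/(2^{5}·5!) = 945 labelled perfect matchings.
For each such perfect matching H, let X_H = 1 if all 5 edges of H are present in G. Then P[X_H = 1] = p^{5} = (7/10)^{5} = 16807/100000.
By linearity: E[X] = Σ_H E[X_H] = 945 · p^{5} = 945 · 16807/100000 = 3176523/20000.
Numerically: E[X] ≈ 158.83.

E[X] = 945 · (7/10)^{5} = 3176523/20000 ≈ 158.83.


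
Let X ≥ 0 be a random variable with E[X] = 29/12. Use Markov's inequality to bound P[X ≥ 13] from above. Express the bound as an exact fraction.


μ = E[X] = 29/12, a = 13.
Markov: P[X ≥ 13] ≤ μ/a = (29/12)/13 = 29/156.
Numerically: ≈ 0.186.
(Since a = 13 > μ = 2.417, the bound 29/156 is < 1 and informative.)

P[X ≥ 13] ≤ 29/156 ≈ 0.186.


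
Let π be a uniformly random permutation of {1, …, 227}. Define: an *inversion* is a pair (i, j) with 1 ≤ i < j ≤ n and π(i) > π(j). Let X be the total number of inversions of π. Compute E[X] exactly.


Write X = Σ X_I over the C(227, 2) = 25651 pairs i < j, with X_I the indicator of one inversion.
There are 25651 indicators.
For each fixed pair i < j, the values π(i) and π(j) are two distinct elements of {1, …, 227} in uniformly random order; by symmetry P[π(i) > π(j)] = 1/2.
By linearity: E[X] = 25651 · (1/2) = C(227, 2) · (1/2) = 25651/2 = 25651/2 ≈ 12825.50000.

E[X] = 25651/2 = 12825.50000.


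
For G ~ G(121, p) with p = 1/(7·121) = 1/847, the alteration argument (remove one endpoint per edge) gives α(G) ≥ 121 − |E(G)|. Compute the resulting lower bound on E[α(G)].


E[|E(G)|] = C(121, 2)·p = 7260 · (1/847) = 60/7.
E[α(G)] ≥ n − E[|E(G)|] = 121 − 60/7 = 787/7.
Numerically: ≈ 112.4286.
(This is only a lower bound; the true E[α(G)] may be larger.)

E[α(G)] ≥ 787/7 ≈ 112.4286.


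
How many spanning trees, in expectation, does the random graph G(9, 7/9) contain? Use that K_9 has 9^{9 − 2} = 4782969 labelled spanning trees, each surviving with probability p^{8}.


K_9 has 9^{9 − 2} = 4782969 labelled spanning trees.
For each such spanning tree H, let X_H = 1 if all 8 edges of H are present in G. Then P[X_H = 1] = p^{8} = (7/9)^{8} = 5764801/43046721.
Summing the indicators: E[X] = Σ_H E[X_H] = 4782969 · p^{8} = 4782969 · 5764801/43046721 = 5764801/9.
Numerically: E[X] ≈ 6.41e+05.

E[X] = 4782969 · (7/9)^{8} = 5764801/9 ≈ 6.41e+05.


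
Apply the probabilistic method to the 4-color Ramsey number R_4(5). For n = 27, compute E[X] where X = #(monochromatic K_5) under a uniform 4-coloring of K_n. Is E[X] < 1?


E[X] = C(27, 5) · 4^{1 − 10} = 80730 · 4^{−9} = 80730/262144.
As a reduced fraction: E[X] = 40365/131072 ≈ 0.30796.
Is E[X] < 1? YES.
Since E[X] < 1, there exists a 4-coloring of K_{27} with no monochromatic K_5; hence R_4(5) > 27.

E[X] = 40365/131072 ≈ 0.30796; E[X] < 1, so R_4(5) > 27.


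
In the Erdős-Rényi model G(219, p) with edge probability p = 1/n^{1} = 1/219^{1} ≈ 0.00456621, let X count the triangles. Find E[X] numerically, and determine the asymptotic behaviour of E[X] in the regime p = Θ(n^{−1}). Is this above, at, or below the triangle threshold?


Number of potential triangles: C(219, 3) = 1726669.
Each occurs with probability p³ ≈ (0.00456621)³ ≈ 9.52067314e-08.
By linearity: E[X] = C(219, 3)·p³ ≈ 1726669 · 9.52067314e-08 ≈ 0.164391.
Here α = 1, so p = 1/n is exactly at the triangle threshold p ~ 1/n. Asymptotically E[X] → c³/6 = 1³/6 = 1/6 ≈ 0.166667, a bounded constant. In this regime the triangle count is asymptotically Poisson(c³/6).

E[X] ≈ 0.164391; in regime p = Θ(1/n^{1}) E[X] stays bounded (at the triangle threshold p ~ 1/n).


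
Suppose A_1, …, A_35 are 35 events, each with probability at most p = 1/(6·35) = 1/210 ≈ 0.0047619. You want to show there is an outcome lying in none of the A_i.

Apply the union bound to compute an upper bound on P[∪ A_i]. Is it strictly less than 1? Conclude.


Union bound: P[∪_{i=1}^{35} A_i] ≤ Σ_i P[A_i] ≤ 35·p = 35·(1/210) = 1/6.
Numerically: 1/6 ≈ 0.1666667.
Is 1/6 < 1? YES.
Since P[∪ A_i] ≤ 1/6 < 1, the complement has P[∩ A_i^c] ≥ 1 − 1/6 = 5/6 > 0, so some outcome avoids every A_i.

35·p = 1/6 ≈ 0.1666667; existence CERTIFIED by the union bound.


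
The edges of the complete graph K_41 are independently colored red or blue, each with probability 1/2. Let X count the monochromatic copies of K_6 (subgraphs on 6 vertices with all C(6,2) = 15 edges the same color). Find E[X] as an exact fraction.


Let X = Σ_S X_S over the C(41, 6) = 4496388 subsets S of size 6, where X_S = 1 if the K_6 on S is monochromatic.
For a fixed S, the K_6 on S has C(6, 2) = 15 edges. P[all 15 edges red] = (1/2)^15, and likewise for blue, so P[monochromatic] = 2·(1/2)^15 = 2^{1 − 15} = 1/16384.
By linearity of expectation: E[X] = C(41, 6) · 2^{1 − 15} = 4496388 · 1/16384 = 1124097/4096.
Numerically: E[X] ≈ 274.438.

E[X] = C(41,6)·2^(1−C(6,2)) = 1124097/4096 ≈ 274.438.


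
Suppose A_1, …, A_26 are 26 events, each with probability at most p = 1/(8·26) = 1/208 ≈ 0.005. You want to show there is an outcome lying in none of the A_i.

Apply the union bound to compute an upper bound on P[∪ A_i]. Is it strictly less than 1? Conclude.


Union bound: P[∪_{i=1}^{26} A_i] ≤ Σ_i P[A_i] ≤ 26·p = 26·(1/208) = 1/8.
Numerically: 1/8 ≈ 0.125.
Is 1/8 < 1? YES.
Since P[∪ A_i] ≤ 1/8 < 1, the complement has P[∩ A_i^c] ≥ 1 − 1/8 = 7/8 > 0, so some outcome avoids every A_i.

26·p = 1/8 ≈ 0.125; existence CERTIFIED by the union bound.


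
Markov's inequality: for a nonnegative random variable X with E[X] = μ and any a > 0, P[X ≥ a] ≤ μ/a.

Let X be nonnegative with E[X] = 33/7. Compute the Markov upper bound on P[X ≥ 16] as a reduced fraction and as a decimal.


μ = E[X] = 33/7, a = 16.
Markov: P[X ≥ 16] ≤ μ/a = (33/7)/16 = 33/112.
Numerically: ≈ 0.2946.
(Since a = 16 > μ = 4.7143, the bound 33/112 is < 1 and informative.)

P[X ≥ 16] ≤ 33/112 ≈ 0.2946.


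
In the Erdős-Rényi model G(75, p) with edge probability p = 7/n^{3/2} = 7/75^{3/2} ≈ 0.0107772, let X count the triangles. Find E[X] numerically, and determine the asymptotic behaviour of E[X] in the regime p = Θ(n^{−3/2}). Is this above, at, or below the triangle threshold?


Number of potential triangles: C(75, 3) = 67525.
Each occurs with probability p³ ≈ (0.0107772)³ ≈ 1.25175241e-06.
By linearity: E[X] = C(75, 3)·p³ ≈ 67525 · 1.25175241e-06 ≈ 0.084525.
Since α = 3/2 > 1, p = c/n^{3/2} = o(1/n) is below the triangle threshold p ~ 1/n. Asymptotically E[X] ~ (c³/6)·n^{3(1−α)} = (7³/6)·n^{-1.5} → 0, so by Markov's inequality G has no triangles w.h.p.

E[X] ≈ 0.084525; in regime p = Θ(1/n^{3/2}) E[X] tends to 0 (below the triangle threshold p ~ 1/n).


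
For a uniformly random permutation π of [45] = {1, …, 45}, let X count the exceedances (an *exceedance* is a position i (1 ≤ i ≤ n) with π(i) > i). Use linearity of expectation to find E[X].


Write X = Σ_{i=1}^{45} X_i, where X_i = 1_{π(i) > i}.
For each fixed i, π(i) is uniform over {1, …, 45} (marginal of a uniform permutation), so P[π(i) > i] = (n − i)/n. Summing: Σ_{i=1}^{45} (n − i)/n = (0 + 1 + … + 44)/45 = 45(45 − 1)/(2·45) = (45 − 1)/2.
Hence E[X] = Σ_{i=1}^{45} (45 − i)/45 = 22 ≈ 22.000.

E[X] = 22 = 22.000.


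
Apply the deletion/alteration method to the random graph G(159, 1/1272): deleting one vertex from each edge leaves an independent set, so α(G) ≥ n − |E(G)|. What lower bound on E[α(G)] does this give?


E[|E(G)|] = C(159, 2)·p = 12561 · (1/1272) = 79/8.
E[α(G)] ≥ n − E[|E(G)|] = 159 − 79/8 = 1193/8.
Numerically: ≈ 149.1250.
(This is only a lower bound; the true E[α(G)] may be larger.)

E[α(G)] ≥ 1193/8 ≈ 149.1250.


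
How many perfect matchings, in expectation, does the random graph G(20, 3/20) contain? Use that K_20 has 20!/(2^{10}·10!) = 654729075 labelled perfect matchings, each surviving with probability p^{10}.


K_20 has 20!/(2^{10}·10!) = 654729075 labelled perfect matchings.
For each such perfect matching H, let X_H = 1 if all 10 edges of H are present in G. Then P[X_H = 1] = p^{10} = (3/20)^{10} = 59049/10240000000000.
Summing the indicators: E[X] = Σ_H E[X_H] = 654729075 · p^{10} = 654729075 · 59049/10240000000000 = 1546443885987/409600000000.
Numerically: E[X] ≈ 3.775.

E[X] = 654729075 · (3/20)^{10} = 1546443885987/409600000000 ≈ 3.775.


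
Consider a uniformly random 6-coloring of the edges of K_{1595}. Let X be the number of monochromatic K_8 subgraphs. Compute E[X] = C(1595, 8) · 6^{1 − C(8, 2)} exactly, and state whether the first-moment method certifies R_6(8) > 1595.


E[X] = C(1595, 8) · 6^{1 − 28} = 1020772636343363633895 · 6^{−27} = 1020772636343363633895/1023490369077469249536.
As a reduced fraction: E[X] = 113419181815929292655/113721152119718805504 ≈ 0.997345.
Is E[X] < 1? YES.
Since E[X] < 1, there exists a 6-coloring of K_{1595} with no monochromatic K_8; hence R_6(8) > 1595.

E[X] = 113419181815929292655/113721152119718805504 ≈ 0.997345; E[X] < 1, so R_6(8) > 1595.


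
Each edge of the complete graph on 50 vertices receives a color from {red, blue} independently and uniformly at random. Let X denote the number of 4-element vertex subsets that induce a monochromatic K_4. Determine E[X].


Let X = Σ_S X_S over the C(50, 4) = 230300 subsets S of size 4, where X_S = 1 if the K_4 on S is monochromatic.
For a fixed S, the K_4 on S has C(4, 2) = 6 edges. P[all 6 edges red] = (1/2)^6, and likewise for blue, so P[monochromatic] = 2·(1/2)^6 = 2^{1 − 6} = 1/32.
By linearity: E[X] = C(50, 4) · 2^{1 − 6} = 230300 · 1/32 = 57575/8.
Numerically: E[X] ≈ 7196.875000.

E[X] = C(50,4)·2^(1−C(4,2)) = 57575/8 ≈ 7196.875000.


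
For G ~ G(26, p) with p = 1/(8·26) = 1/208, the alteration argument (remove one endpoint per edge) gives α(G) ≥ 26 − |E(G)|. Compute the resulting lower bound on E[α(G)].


E[|E(G)|] = C(26, 2)·p = 325 · (1/208) = 25/16.
E[α(G)] ≥ n − E[|E(G)|] = 26 − 25/16 = 391/16.
Numerically: ≈ 24.438.
(This is only a lower bound; the true E[α(G)] may be larger.)

E[α(G)] ≥ 391/16 ≈ 24.438.


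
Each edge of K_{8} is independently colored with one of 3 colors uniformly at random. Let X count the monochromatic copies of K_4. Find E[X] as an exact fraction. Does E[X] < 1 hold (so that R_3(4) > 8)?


E[X] = C(8, 4) · 3^{1 − 6} = 70 · 3^{−5} = 70/243.
As a reduced fraction: E[X] = 70/243 ≈ 0.2881.
Is E[X] < 1? YES.
Since E[X] < 1, there exists a 3-coloring of K_{8} with no monochromatic K_4; hence R_3(4) > 8.

E[X] = 70/243 ≈ 0.2881; E[X] < 1, so R_3(4) > 8.


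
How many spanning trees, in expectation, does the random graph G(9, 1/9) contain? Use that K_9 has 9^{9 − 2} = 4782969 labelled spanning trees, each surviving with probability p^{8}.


K_9 has 9^{9 − 2} = 4782969 labelled spanning trees.
For each such spanning tree H, let X_H = 1 if all 8 edges of H are present in G. Then P[X_H = 1] = p^{8} = (1/9)^{8} = 1/43046721.
By linearity: E[X] = Σ_H E[X_H] = 4782969 · p^{8} = 4782969 · 1/43046721 = 1/9.
Numerically: E[X] ≈ 0.111.

E[X] = 4782969 · (1/9)^{8} = 1/9 ≈ 0.111.


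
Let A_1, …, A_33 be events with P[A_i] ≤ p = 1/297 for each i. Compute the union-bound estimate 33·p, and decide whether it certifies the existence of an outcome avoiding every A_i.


Union bound: P[∪_{i=1}^{33} A_i] ≤ Σ_i P[A_i] ≤ 33·p = 33·(1/297) = 1/9.
Numerically: 1/9 ≈ 0.1111111.
Is 1/9 < 1? YES.
Since P[∪ A_i] ≤ 1/9 < 1, the complement has P[∩ A_i^c] ≥ 1 − 1/9 = 8/9 > 0, so some outcome avoids every A_i.

33·p = 1/9 ≈ 0.1111111; existence CERTIFIED by the union bound.


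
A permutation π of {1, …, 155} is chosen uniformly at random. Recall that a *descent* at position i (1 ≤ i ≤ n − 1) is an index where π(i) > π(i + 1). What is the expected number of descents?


Write X = Σ X_I over i = 1, …, 154, with X_I the indicator of one descent.
There are 154 indicators.
For each fixed i, the pair (π(i), π(i+1)) is a uniformly random ordered pair of distinct values from {1, …, 155}; by symmetry P[π(i) > π(i+1)] = 1/2.
By linearity: E[X] = 154 · (1/2) = (155 − 1) · (1/2) = 77 ≈ 77.00000.

E[X] = 77 = 77.00000.


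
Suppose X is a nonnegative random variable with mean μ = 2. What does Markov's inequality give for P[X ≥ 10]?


μ = E[X] = 2, a = 10.
Markov: P[X ≥ 10] ≤ μ/a = (2)/10 = 1/5.
Numerically: ≈ 0.200.
(Since a = 10 > μ = 2.000, the bound 1/5 is < 1 and informative.)

P[X ≥ 10] ≤ 1/5 ≈ 0.200.


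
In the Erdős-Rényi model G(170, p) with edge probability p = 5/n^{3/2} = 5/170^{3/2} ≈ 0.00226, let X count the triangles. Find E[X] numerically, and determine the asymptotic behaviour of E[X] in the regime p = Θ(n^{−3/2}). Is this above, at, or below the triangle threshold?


Number of potential triangles: C(170, 3) = 804440.
Each occurs with probability p³ ≈ (0.00226)³ ≈ 1.14786e-08.
By linearity: E[X] = C(170, 3)·p³ ≈ 804440 · 1.14786e-08 ≈ 0.009.
Since α = 3/2 > 1, p = c/n^{3/2} = o(1/n) is below the triangle threshold p ~ 1/n. Asymptotically E[X] ~ (c³/6)·n^{3(1−α)} = (5³/6)·n^{-1.5} → 0, so by Markov's inequality G has no triangles w.h.p.

E[X] ≈ 0.009; in regime p = Θ(1/n^{3/2}) E[X] tends to 0 (below the triangle threshold p ~ 1/n).


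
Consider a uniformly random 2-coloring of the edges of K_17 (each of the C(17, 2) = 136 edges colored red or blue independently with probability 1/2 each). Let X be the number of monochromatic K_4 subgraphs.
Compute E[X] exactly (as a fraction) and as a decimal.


Let X = Σ_S X_S over the C(17, 4) = 2380 subsets S of size 4, where X_S = 1 if the K_4 on S is monochromatic.
For a fixed S, the K_4 on S has C(4, 2) = 6 edges. P[all 6 edges red] = (1/2)^6, and likewise for blue, so P[monochromatic] = 2·(1/2)^6 = 2^{1 − 6} = 1/32.
By linearity of expectation: E[X] = C(17, 4) · 2^{1 − 6} = 2380 · 1/32 = 595/8.
Numerically: E[X] ≈ 74.3750.

E[X] = C(17,4)·2^(1−C(4,2)) = 595/8 ≈ 74.3750.


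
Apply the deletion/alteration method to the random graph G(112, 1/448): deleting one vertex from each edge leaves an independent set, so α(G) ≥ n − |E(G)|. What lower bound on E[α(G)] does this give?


E[|E(G)|] = C(112, 2)·p = 6216 · (1/448) = 111/8.
E[α(G)] ≥ n − E[|E(G)|] = 112 − 111/8 = 785/8.
Numerically: ≈ 98.125.
(This is only a lower bound; the true E[α(G)] may be larger.)

E[α(G)] ≥ 785/8 ≈ 98.125.


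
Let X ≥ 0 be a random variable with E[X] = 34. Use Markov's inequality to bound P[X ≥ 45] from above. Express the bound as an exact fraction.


μ = E[X] = 34, a = 45.
Markov: P[X ≥ 45] ≤ μ/a = (34)/45 = 34/45.
Numerically: ≈ 0.7556.
(Since a = 45 > μ = 34.0000, the bound 34/45 is < 1 and informative.)

P[X ≥ 45] ≤ 34/45 ≈ 0.7556.


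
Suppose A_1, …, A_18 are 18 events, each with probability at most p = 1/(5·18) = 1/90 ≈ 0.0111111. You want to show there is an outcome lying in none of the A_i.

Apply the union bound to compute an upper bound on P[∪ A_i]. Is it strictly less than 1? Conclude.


Union bound: P[∪_{i=1}^{18} A_i] ≤ Σ_i P[A_i] ≤ 18·p = 18·(1/90) = 1/5.
Numerically: 1/5 ≈ 0.2000000.
Is 1/5 < 1? YES.
Since P[∪ A_i] ≤ 1/5 < 1, the complement has P[∩ A_i^c] ≥ 1 − 1/5 = 4/5 > 0, so some outcome avoids every A_i.

18·p = 1/5 ≈ 0.2000000; existence CERTIFIED by the union bound.


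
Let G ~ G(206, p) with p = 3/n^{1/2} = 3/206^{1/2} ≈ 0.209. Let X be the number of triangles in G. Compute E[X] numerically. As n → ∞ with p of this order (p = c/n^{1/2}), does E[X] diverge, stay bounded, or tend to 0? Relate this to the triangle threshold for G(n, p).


Number of potential triangles: C(206, 3) = 1435820.
Each occurs with probability p³ ≈ (0.209)³ ≈ 9.13194e-03.
By linearity: E[X] = C(206, 3)·p³ ≈ 1435820 · 9.13194e-03 ≈ 13111.819.
Since α = 1/2 < 1, p = c/n^{1/2} ≫ 1/n is above the triangle threshold p ~ 1/n. Asymptotically E[X] ~ (c³/6)·n^{3(1−α)} = (3³/6)·n^{1.5} → ∞; triangles are abundant w.h.p.

E[X] ≈ 13111.819; in regime p = Θ(1/n^{1/2}) E[X] diverges (above the triangle threshold p ~ 1/n).


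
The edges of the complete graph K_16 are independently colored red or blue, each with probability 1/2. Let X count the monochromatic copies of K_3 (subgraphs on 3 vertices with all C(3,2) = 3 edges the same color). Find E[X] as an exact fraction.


Let X = Σ_S X_S over the C(16, 3) = 560 subsets S of size 3, where X_S = 1 if the K_3 on S is monochromatic.
For a fixed S, the K_3 on S has C(3, 2) = 3 edges. P[all 3 edges red] = (1/2)^3, and likewise for blue, so P[monochromatic] = 2·(1/2)^3 = 2^{1 − 3} = 1/4.
By linearity of expectation: E[X] = C(16, 3) · 2^{1 − 3} = 560 · 1/4 = 140.
Numerically: E[X] ≈ 140.00000.

E[X] = C(16,3)·2^(1−C(3,2)) = 140 ≈ 140.00000.


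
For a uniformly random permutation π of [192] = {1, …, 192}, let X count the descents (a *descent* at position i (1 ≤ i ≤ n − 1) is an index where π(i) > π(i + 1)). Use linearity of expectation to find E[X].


Write X = Σ X_I over i = 1, …, 191, with X_I the indicator of one descent.
There are 191 indicators.
For each fixed i, the pair (π(i), π(i+1)) is a uniformly random ordered pair of distinct values from {1, …, 192}; by symmetry P[π(i) > π(i+1)] = 1/2.
By linearity: E[X] = 191 · (1/2) = (192 − 1) · (1/2) = 191/2 ≈ 95.50000.

E[X] = 191/2 = 95.50000.


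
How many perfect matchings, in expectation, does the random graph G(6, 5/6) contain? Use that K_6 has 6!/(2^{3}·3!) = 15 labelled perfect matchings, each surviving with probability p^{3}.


K_6 has 6!/(2^{3}·3!) = 15 labelled perfect matchings.
For each such perfect matching H, let X_H = 1 if all 3 edges of H are present in G. Then P[X_H = 1] = p^{3} = (5/6)^{3} = 125/216.
By linearity: E[X] = Σ_H E[X_H] = 15 · p^{3} = 15 · 125/216 = 625/72.
Numerically: E[X] ≈ 8.68.

E[X] = 15 · (5/6)^{3} = 625/72 ≈ 8.68.


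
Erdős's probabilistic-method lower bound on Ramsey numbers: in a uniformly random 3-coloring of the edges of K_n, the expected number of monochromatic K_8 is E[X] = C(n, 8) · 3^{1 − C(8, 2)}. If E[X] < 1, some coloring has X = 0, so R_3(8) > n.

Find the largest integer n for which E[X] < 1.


We need C(n, 8) · 3^{1 − 28} < 1, i.e. C(n, 8) < 3^{28 − 1} = 7625597484987.
Check values of n near the boundary:
  n = 153: C(153, 8) = 6183023199255; 6183023199255 < 7625597484987? YES
  n = 154: C(154, 8) = 6521818990995; 6521818990995 < 7625597484987? YES
  n = 155: C(155, 8) = 6876747915675; 6876747915675 < 7625597484987? YES
  n = 156: C(156, 8) = 7248464019225; 7248464019225 < 7625597484987? YES
  n = 157: C(157, 8) = 7637643295425; 7637643295425 < 7625597484987? NO
  n = 158: C(158, 8) = 8044984271181; 8044984271181 < 7625597484987? NO
The largest n with C(n, 8) < 7625597484987 is n = 156 (where E[X] = 805384891025/847288609443 ≈ 0.95054). Hence R_3(8) > 156, i.e. R_3(8) ≥ 157.

Largest n = 156; hence R_3(8) > 156.


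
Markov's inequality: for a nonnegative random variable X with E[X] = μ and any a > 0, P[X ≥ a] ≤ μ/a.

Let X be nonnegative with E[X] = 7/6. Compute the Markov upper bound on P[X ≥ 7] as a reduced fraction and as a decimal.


μ = E[X] = 7/6, a = 7.
Markov: P[X ≥ 7] ≤ μ/a = (7/6)/7 = 1/6.
Numerically: ≈ 0.166667.
(Since a = 7 > μ = 1.166667, the bound 1/6 is < 1 and informative.)

P[X ≥ 7] ≤ 1/6 ≈ 0.166667.


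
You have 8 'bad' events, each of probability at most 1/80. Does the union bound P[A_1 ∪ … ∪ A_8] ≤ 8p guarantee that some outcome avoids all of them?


Union bound: P[∪_{i=1}^{8} A_i] ≤ Σ_i P[A_i] ≤ 8·p = 8·(1/80) = 1/10.
Numerically: 1/10 ≈ 0.100.
Is 1/10 < 1? YES.
Since P[∪ A_i] ≤ 1/10 < 1, the complement has P[∩ A_i^c] ≥ 1 − 1/10 = 9/10 > 0, so some outcome avoids every A_i.

8·p = 1/10 ≈ 0.100; existence CERTIFIED by the union bound.


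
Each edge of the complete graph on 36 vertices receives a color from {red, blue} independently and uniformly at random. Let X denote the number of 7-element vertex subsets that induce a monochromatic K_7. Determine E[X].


Let X = Σ_S X_S over the C(36, 7) = 8347680 subsets S of size 7, where X_S = 1 if the K_7 on S is monochromatic.
For a fixed S, the K_7 on S has C(7, 2) = 21 edges. P[all 21 edges red] = (1/2)^21, and likewise for blue, so P[monochromatic] = 2·(1/2)^21 = 2^{1 − 21} = 1/1048576.
Summing: E[X] = C(36, 7) · 2^{1 − 21} = 8347680 · 1/1048576 = 260865/32768.
Numerically: E[X] ≈ 7.9610.

E[X] = C(36,7)·2^(1−C(7,2)) = 260865/32768 ≈ 7.9610.


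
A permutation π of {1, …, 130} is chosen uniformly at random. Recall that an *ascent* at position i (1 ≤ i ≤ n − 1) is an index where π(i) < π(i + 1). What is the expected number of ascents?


Write X = Σ X_I over i = 1, …, 129, with X_I the indicator of one ascent.
There are 129 indicators.
For each fixed i, the pair (π(i), π(i+1)) is a uniformly random ordered pair of distinct values from {1, …, 130}; by symmetry P[π(i) < π(i+1)] = 1/2.
By linearity: E[X] = 129 · (1/2) = (130 − 1) · (1/2) = 129/2 ≈ 64.500000.

E[X] = 129/2 = 64.500000.


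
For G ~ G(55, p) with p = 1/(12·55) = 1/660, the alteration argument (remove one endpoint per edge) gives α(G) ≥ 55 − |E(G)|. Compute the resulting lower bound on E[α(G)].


E[|E(G)|] = C(55, 2)·p = 1485 · (1/660) = 9/4.
E[α(G)] ≥ n − E[|E(G)|] = 55 − 9/4 = 211/4.
Numerically: ≈ 52.7500.
(This is only a lower bound; the true E[α(G)] may be larger.)

E[α(G)] ≥ 211/4 ≈ 52.7500.


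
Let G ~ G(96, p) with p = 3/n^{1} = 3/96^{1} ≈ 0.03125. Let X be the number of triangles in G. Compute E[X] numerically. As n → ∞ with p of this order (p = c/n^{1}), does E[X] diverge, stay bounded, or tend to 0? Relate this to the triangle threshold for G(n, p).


Number of potential triangles: C(96, 3) = 142880.
Each occurs with probability p³ ≈ (0.03125)³ ≈ 3.0517578e-05.
By linearity: E[X] = C(96, 3)·p³ ≈ 142880 · 3.0517578e-05 ≈ 4.36035.
Here α = 1, so p = 3/n is exactly at the triangle threshold p ~ 1/n. Asymptotically E[X] → c³/6 = 3³/6 = 9/2 ≈ 4.50000, a bounded constant. In this regime the triangle count is asymptotically Poisson(c³/6).

E[X] ≈ 4.36035; in regime p = Θ(1/n^{1}) E[X] stays bounded (at the triangle threshold p ~ 1/n).


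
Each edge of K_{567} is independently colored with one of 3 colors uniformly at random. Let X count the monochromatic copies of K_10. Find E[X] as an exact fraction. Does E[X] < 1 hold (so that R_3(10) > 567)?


E[X] = C(567, 10) · 3^{1 − 45} = 873787071273467749398 · 3^{−44} = 873787071273467749398/984770902183611232881.
As a reduced fraction: E[X] = 10787494707079848758/12157665459056928801 ≈ 0.8873.
Is E[X] < 1? YES.
Since E[X] < 1, there exists a 3-coloring of K_{567} with no monochromatic K_10; hence R_3(10) > 567.

E[X] = 10787494707079848758/12157665459056928801 ≈ 0.8873; E[X] < 1, so R_3(10) > 567.


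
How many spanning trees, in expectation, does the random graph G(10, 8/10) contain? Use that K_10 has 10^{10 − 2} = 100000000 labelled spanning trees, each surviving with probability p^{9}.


K_10 has 10^{10 − 2} = 100000000 labelled spanning trees.
For each such spanning tree H, let X_H = 1 if all 9 edges of H are present in G. Then P[X_H = 1] = p^{9} = (4/5)^{9} = 262144/1953125.
By linearity: E[X] = Σ_H E[X_H] = 100000000 · p^{9} = 100000000 · 262144/1953125 = 67108864/5.
Numerically: E[X] ≈ 1.342e+07.

E[X] = 100000000 · (4/5)^{9} = 67108864/5 ≈ 1.342e+07.


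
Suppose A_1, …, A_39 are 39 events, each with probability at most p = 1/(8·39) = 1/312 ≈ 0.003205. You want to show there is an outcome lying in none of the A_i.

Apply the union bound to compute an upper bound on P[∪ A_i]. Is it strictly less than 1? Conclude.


Union bound: P[∪_{i=1}^{39} A_i] ≤ Σ_i P[A_i] ≤ 39·p = 39·(1/312) = 1/8.
Numerically: 1/8 ≈ 0.125000.
Is 1/8 < 1? YES.
Since P[∪ A_i] ≤ 1/8 < 1, the complement has P[∩ A_i^c] ≥ 1 − 1/8 = 7/8 > 0, so some outcome avoids every A_i.

39·p = 1/8 ≈ 0.125000; existence CERTIFIED by the union bound.


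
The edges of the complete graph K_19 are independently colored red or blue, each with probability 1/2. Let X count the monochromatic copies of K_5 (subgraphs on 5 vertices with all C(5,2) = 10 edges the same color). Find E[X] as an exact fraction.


Let X = Σ_S X_S over the C(19, 5) = 11628 subsets S of size 5, where X_S = 1 if the K_5 on S is monochromatic.
For a fixed S, the K_5 on S has C(5, 2) = 10 edges. P[all 10 edges red] = (1/2)^10, and likewise for blue, so P[monochromatic] = 2·(1/2)^10 = 2^{1 − 10} = 1/512.
By linearity: E[X] = C(19, 5) · 2^{1 − 10} = 11628 · 1/512 = 2907/128.
Numerically: E[X] ≈ 22.71094.

E[X] = C(19,5)·2^(1−C(5,2)) = 2907/128 ≈ 22.71094.


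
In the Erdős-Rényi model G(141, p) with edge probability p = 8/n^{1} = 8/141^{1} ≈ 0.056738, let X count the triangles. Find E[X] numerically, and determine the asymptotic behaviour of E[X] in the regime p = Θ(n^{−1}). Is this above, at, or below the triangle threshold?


Number of potential triangles: C(141, 3) = 457310.
Each occurs with probability p³ ≈ (0.056738)³ ≈ 1.8264703e-04.
By linearity: E[X] = C(141, 3)·p³ ≈ 457310 · 1.8264703e-04 ≈ 83.52631.
Here α = 1, so p = 8/n is exactly at the triangle threshold p ~ 1/n. Asymptotically E[X] → c³/6 = 8³/6 = 256/3 ≈ 85.33333, a bounded constant. In this regime the triangle count is asymptotically Poisson(c³/6).

E[X] ≈ 83.52631; in regime p = Θ(1/n^{1}) E[X] stays bounded (at the triangle threshold p ~ 1/n).


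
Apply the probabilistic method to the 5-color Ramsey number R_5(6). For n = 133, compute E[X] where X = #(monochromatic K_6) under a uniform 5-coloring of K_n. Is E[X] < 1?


E[X] = C(133, 6) · 5^{1 − 15} = 6856577728 · 5^{−14} = 6856577728/6103515625.
As a reduced fraction: E[X] = 6856577728/6103515625 ≈ 1.12338.
Is E[X] < 1? NO.
Since E[X] ≥ 1, the first-moment bound is inconclusive at n = 133; it does NOT by itself certify R_5(6) > 133.

E[X] = 6856577728/6103515625 ≈ 1.12338; E[X] ≥ 1; first-moment method inconclusive here.


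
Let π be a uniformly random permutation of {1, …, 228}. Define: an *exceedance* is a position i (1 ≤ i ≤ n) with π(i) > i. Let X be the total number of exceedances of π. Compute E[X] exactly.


Write X = Σ_{i=1}^{228} X_i, where X_i = 1_{π(i) > i}.
For each fixed i, π(i) is uniform over {1, …, 228} (marginal of a uniform permutation), so P[π(i) > i] = (n − i)/n. Summing: Σ_{i=1}^{228} (n − i)/n = (0 + 1 + … + 227)/228 = 228(228 − 1)/(2·228) = (228 − 1)/2.
Hence E[X] = Σ_{i=1}^{228} (228 − i)/228 = 227/2 ≈ 113.5000.

E[X] = 227/2 = 113.5000.


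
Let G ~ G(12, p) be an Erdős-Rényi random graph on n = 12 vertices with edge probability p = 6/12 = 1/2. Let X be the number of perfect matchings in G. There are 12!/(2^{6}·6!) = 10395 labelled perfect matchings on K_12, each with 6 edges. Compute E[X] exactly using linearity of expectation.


K_12 has 12!/(2^{6}·6!) = 10395 labelled perfect matchings.
For each such perfect matching H, let X_H = 1 if all 6 edges of H are present in G. Then P[X_H = 1] = p^{6} = (1/2)^{6} = 1/64.
By linearity of expectation: E[X] = Σ_H E[X_H] = 10395 · p^{6} = 10395 · 1/64 = 10395/64.
Numerically: E[X] ≈ 162.4.

E[X] = 10395 · (1/2)^{6} = 10395/64 ≈ 162.4.


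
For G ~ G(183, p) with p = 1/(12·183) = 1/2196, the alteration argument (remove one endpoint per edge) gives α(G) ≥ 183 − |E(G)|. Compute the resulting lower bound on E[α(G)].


E[|E(G)|] = C(183, 2)·p = 16653 · (1/2196) = 91/12.
E[α(G)] ≥ n − E[|E(G)|] = 183 − 91/12 = 2105/12.
Numerically: ≈ 175.416667.
(This is only a lower bound; the true E[α(G)] may be larger.)

E[α(G)] ≥ 2105/12 ≈ 175.416667.


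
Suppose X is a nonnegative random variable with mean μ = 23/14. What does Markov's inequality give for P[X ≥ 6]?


μ = E[X] = 23/14, a = 6.
Markov: P[X ≥ 6] ≤ μ/a = (23/14)/6 = 23/84.
Numerically: ≈ 0.27381.
(Since a = 6 > μ = 1.64286, the bound 23/84 is < 1 and informative.)

P[X ≥ 6] ≤ 23/84 ≈ 0.27381.


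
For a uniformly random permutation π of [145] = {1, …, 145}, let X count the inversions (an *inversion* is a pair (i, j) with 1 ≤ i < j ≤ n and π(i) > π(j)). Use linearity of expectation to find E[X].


Write X = Σ X_I over the C(145, 2) = 10440 pairs i < j, with X_I the indicator of one inversion.
There are 10440 indicators.
For each fixed pair i < j, the values π(i) and π(j) are two distinct elements of {1, …, 145} in uniformly random order; by symmetry P[π(i) > π(j)] = 1/2.
By linearity: E[X] = 10440 · (1/2) = C(145, 2) · (1/2) = 10440/2 = 5220 ≈ 5220.000.

E[X] = 5220 = 5220.000.


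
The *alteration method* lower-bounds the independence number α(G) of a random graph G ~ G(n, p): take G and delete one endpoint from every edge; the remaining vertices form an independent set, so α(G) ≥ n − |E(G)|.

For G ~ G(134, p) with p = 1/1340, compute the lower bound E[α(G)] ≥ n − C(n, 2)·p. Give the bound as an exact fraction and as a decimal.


E[|E(G)|] = C(134, 2)·p = 8911 · (1/1340) = 133/20.
E[α(G)] ≥ n − E[|E(G)|] = 134 − 133/20 = 2547/20.
Numerically: ≈ 127.3500.
(This is only a lower bound; the true E[α(G)] may be larger.)

E[α(G)] ≥ 2547/20 ≈ 127.3500.


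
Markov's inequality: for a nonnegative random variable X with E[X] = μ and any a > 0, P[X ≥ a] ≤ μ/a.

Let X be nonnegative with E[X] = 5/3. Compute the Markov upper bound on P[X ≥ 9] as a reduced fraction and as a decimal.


μ = E[X] = 5/3, a = 9.
Markov: P[X ≥ 9] ≤ μ/a = (5/3)/9 = 5/27.
Numerically: ≈ 0.18519.
(Since a = 9 > μ = 1.66667, the bound 5/27 is < 1 and informative.)

P[X ≥ 9] ≤ 5/27 ≈ 0.18519.


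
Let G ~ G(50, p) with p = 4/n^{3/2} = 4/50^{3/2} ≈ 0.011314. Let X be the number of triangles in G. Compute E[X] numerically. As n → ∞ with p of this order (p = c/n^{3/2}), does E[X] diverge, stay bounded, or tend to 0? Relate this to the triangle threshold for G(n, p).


Number of potential triangles: C(50, 3) = 19600.
Each occurs with probability p³ ≈ (0.011314)³ ≈ 1.4481547e-06.
By linearity: E[X] = C(50, 3)·p³ ≈ 19600 · 1.4481547e-06 ≈ 0.02838.
Since α = 3/2 > 1, p = c/n^{3/2} = o(1/n) is below the triangle threshold p ~ 1/n. Asymptotically E[X] ~ (c³/6)·n^{3(1−α)} = (4³/6)·n^{-1.5} → 0, so by Markov's inequality G has no triangles w.h.p.

E[X] ≈ 0.02838; in regime p = Θ(1/n^{3/2}) E[X] tends to 0 (below the triangle threshold p ~ 1/n).


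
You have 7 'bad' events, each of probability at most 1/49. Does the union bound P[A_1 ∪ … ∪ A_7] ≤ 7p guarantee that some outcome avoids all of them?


Union bound: P[∪_{i=1}^{7} A_i] ≤ Σ_i P[A_i] ≤ 7·p = 7·(1/49) = 1/7.
Numerically: 1/7 ≈ 0.143.
Is 1/7 < 1? YES.
Since P[∪ A_i] ≤ 1/7 < 1, the complement has P[∩ A_i^c] ≥ 1 − 1/7 = 6/7 > 0, so some outcome avoids every A_i.

7·p = 1/7 ≈ 0.143; existence CERTIFIED by the union bound.


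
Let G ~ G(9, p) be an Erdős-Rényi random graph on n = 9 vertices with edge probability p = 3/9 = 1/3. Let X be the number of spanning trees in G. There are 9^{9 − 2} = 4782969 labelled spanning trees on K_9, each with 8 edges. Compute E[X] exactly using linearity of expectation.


K_9 has 9^{9 − 2} = 4782969 labelled spanning trees.
For each such spanning tree H, let X_H = 1 if all 8 edges of H are present in G. Then P[X_H = 1] = p^{8} = (1/3)^{8} = 1/6561.
By linearity: E[X] = Σ_H E[X_H] = 4782969 · p^{8} = 4782969 · 1/6561 = 729.
Numerically: E[X] ≈ 729.

E[X] = 4782969 · (1/3)^{8} = 729 ≈ 729.


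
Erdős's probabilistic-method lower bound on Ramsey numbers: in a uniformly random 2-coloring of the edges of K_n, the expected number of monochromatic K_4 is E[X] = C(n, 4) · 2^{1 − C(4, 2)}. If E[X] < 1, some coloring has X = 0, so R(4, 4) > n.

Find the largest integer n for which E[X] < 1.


We need C(n, 4) · 2^{1 − 6} < 1, i.e. C(n, 4) < 2^{6 − 1} = 32.
Check values of n near the boundary:
  n = 5: C(5, 4) = 5; 5 < 32? YES
  n = 6: C(6, 4) = 15; 15 < 32? YES
  n = 7: C(7, 4) = 35; 35 < 32? NO
  n = 8: C(8, 4) = 70; 70 < 32? NO
  n = 9: C(9, 4) = 126; 126 < 32? NO
The largest n with C(n, 4) < 32 is n = 6 (where E[X] = 15/32 ≈ 0.4687500). Hence R(4, 4) > 6, i.e. R(4, 4) ≥ 7.

Largest n = 6; hence R(4, 4) > 6.


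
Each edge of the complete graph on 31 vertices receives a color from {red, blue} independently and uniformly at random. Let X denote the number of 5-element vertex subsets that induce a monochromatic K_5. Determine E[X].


Let X = Σ_S X_S over the C(31, 5) = 169911 subsets S of size 5, where X_S = 1 if the K_5 on S is monochromatic.
For a fixed S, the K_5 on S has C(5, 2) = 10 edges. P[all 10 edges red] = (1/2)^10, and likewise for blue, so P[monochromatic] = 2·(1/2)^10 = 2^{1 − 10} = 1/512.
By linearity: E[X] = C(31, 5) · 2^{1 − 10} = 169911 · 1/512 = 169911/512.
Numerically: E[X] ≈ 331.857.

E[X] = C(31,5)·2^(1−C(5,2)) = 169911/512 ≈ 331.857.


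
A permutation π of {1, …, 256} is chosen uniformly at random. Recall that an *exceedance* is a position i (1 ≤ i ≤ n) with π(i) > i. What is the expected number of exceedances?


Write X = Σ_{i=1}^{256} X_i, where X_i = 1_{π(i) > i}.
For each fixed i, π(i) is uniform over {1, …, 256} (marginal of a uniform permutation), so P[π(i) > i] = (n − i)/n. Summing: Σ_{i=1}^{256} (n − i)/n = (0 + 1 + … + 255)/256 = 256(256 − 1)/(2·256) = (256 − 1)/2.
Hence E[X] = Σ_{i=1}^{256} (256 − i)/256 = 255/2 ≈ 127.500.

E[X] = 255/2 = 127.500.


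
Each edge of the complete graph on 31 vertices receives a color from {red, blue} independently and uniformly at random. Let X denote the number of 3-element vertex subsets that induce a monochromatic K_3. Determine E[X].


Let X = Σ_S X_S over the C(31, 3) = 4495 subsets S of size 3, where X_S = 1 if the K_3 on S is monochromatic.
For a fixed S, the K_3 on S has C(3, 2) = 3 edges. P[all 3 edges red] = (1/2)^3, and likewise for blue, so P[monochromatic] = 2·(1/2)^3 = 2^{1 − 3} = 1/4.
Summing: E[X] = C(31, 3) · 2^{1 − 3} = 4495 · 1/4 = 4495/4.
Numerically: E[X] ≈ 1123.750.

E[X] = C(31,3)·2^(1−C(3,2)) = 4495/4 ≈ 1123.750.


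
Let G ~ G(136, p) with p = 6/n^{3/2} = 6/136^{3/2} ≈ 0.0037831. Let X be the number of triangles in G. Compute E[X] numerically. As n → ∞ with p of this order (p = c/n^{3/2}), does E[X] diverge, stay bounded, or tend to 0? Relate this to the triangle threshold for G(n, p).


Number of potential triangles: C(136, 3) = 410040.
Each occurs with probability p³ ≈ (0.0037831)³ ≈ 5.4141298e-08.
By linearity: E[X] = C(136, 3)·p³ ≈ 410040 · 5.4141298e-08 ≈ 0.02220.
Since α = 3/2 > 1, p = c/n^{3/2} = o(1/n) is below the triangle threshold p ~ 1/n. Asymptotically E[X] ~ (c³/6)·n^{3(1−α)} = (6³/6)·n^{-1.5} → 0, so by Markov's inequality G has no triangles w.h.p.

E[X] ≈ 0.02220; in regime p = Θ(1/n^{3/2}) E[X] tends to 0 (below the triangle threshold p ~ 1/n).


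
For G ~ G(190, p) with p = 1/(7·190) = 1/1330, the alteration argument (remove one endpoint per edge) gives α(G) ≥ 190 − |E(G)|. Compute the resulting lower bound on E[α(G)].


E[|E(G)|] = C(190, 2)·p = 17955 · (1/1330) = 27/2.
E[α(G)] ≥ n − E[|E(G)|] = 190 − 27/2 = 353/2.
Numerically: ≈ 176.500.
(This is only a lower bound; the true E[α(G)] may be larger.)

E[α(G)] ≥ 353/2 ≈ 176.500.


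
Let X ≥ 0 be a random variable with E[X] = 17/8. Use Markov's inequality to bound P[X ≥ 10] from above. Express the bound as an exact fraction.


μ = E[X] = 17/8, a = 10.
Markov: P[X ≥ 10] ≤ μ/a = (17/8)/10 = 17/80.
Numerically: ≈ 0.21250.
(Since a = 10 > μ = 2.12500, the bound 17/80 is < 1 and informative.)

P[X ≥ 10] ≤ 17/80 ≈ 0.21250.


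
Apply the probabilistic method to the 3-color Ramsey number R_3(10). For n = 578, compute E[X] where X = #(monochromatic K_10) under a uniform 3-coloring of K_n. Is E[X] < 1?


E[X] = C(578, 10) · 3^{1 − 45} = 1060514767274403635480 · 3^{−44} = 1060514767274403635480/984770902183611232881.
As a reduced fraction: E[X] = 1060514767274403635480/984770902183611232881 ≈ 1.077.
Is E[X] < 1? NO.
Since E[X] ≥ 1, the first-moment bound is inconclusive at n = 578; it does NOT by itself certify R_3(10) > 578.

E[X] = 1060514767274403635480/984770902183611232881 ≈ 1.077; E[X] ≥ 1; first-moment method inconclusive here.


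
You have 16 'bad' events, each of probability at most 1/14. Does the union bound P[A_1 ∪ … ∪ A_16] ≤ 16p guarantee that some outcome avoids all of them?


Union bound: P[∪_{i=1}^{16} A_i] ≤ Σ_i P[A_i] ≤ 16·p = 16·(1/14) = 8/7.
Numerically: 8/7 ≈ 1.143.
Is 8/7 < 1? NO.
Since the bound 8/7 is ≥ 1, the union bound is uninformative here; it does NOT by itself certify existence.

16·p = 8/7 ≈ 1.143; existence NOT certified by the union bound.


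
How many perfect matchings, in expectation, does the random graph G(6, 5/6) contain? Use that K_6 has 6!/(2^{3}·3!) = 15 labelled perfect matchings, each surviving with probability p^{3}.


K_6 has 6!/(2^{3}·3!) = 15 labelled perfect matchings.
For each such perfect matching H, let X_H = 1 if all 3 edges of H are present in G. Then P[X_H = 1] = p^{3} = (5/6)^{3} = 125/216.
By linearity of expectation: E[X] = Σ_H E[X_H] = 15 · p^{3} = 15 · 125/216 = 625/72.
Numerically: E[X] ≈ 8.68056.

E[X] = 15 · (5/6)^{3} = 625/72 ≈ 8.68056.
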